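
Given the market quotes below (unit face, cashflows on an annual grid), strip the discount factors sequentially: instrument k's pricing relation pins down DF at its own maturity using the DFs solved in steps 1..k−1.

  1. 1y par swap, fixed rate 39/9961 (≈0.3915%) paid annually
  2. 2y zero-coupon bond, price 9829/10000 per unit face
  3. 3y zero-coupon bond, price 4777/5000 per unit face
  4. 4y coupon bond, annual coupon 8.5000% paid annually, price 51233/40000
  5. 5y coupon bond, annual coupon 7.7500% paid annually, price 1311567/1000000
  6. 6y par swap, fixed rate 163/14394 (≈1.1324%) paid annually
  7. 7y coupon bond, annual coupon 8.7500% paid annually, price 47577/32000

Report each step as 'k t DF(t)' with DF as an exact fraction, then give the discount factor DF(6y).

step 1 [1y] swap r/1=39/9961: DF=(1 − 39/9961·(0))/(1+39/9961) = 9961/10000 ≈ 0.996100
step 2 [2y] zero: DF = P = 9829/10000 ≈ 0.982900
step 3 [3y] zero: DF = P = 4777/5000 ≈ 0.955400
step 4 [4y] bond c/1=17/200: DF=(51233/40000 − 17/200·(0.996100+0.982900+0.955400))/(1+17/200) = 4753/5000 ≈ 0.950600
step 5 [5y] bond c/1=31/400: DF=(1311567/1000000 − 31/400·(0.996100+0.982900+0.955400+0.950600))/(1+31/400) = 4689/5000 ≈ 0.937800
step 6 [6y] swap r/1=163/14394: DF=(1 − 163/14394·(0.996100+0.982900+0.955400+0.950600+0.937800))/(1+163/14394) = 2337/2500 ≈ 0.934800
step 7 [7y] bond c/1=7/80: DF=(47577/32000 − 7/80·(0.996100+0.982900+0.955400+0.950600+0.937800+0.934800))/(1+7/80) = 9039/10000 ≈ 0.903900

1 1 9961/10000
2 2 9829/10000
3 3 4777/5000
4 4 4753/5000
5 5 4689/5000
6 6 2337/2500
7 7 9039/10000
DF(6y) = 2337/2500 ≈ 0.934800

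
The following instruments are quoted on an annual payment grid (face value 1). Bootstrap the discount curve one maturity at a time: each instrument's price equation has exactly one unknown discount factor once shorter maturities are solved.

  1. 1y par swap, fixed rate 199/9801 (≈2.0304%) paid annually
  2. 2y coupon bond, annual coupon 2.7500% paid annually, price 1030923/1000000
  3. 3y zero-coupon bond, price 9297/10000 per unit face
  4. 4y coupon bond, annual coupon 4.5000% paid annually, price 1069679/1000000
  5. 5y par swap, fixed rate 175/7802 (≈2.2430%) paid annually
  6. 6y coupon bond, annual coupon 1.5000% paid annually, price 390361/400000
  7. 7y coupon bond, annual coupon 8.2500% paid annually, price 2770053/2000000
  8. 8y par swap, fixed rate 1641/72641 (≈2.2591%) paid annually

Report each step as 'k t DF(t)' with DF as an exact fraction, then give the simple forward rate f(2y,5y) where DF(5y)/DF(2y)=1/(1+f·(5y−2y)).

1 1 9801/10000
2 2 9771/10000
3 3 9297/10000
4 4 8993/10000
5 5 179/200
6 6 8923/10000
7 7 8547/10000
8 8 8359/10000
f(2y,5y) = ((9771/10000)/(179/200) − 1)/(3) = 821/26850 ≈ 3.0577%

step 1 [1y] swap r/1=199/9801: DF=(1 − 199/9801·(0))/(1+199/9801) = 9801/10000 ≈ 0.980100
step 2 [2y] bond c/1=11/400: DF=(1030923/1000000 − 11/400·(0.980100))/(1+11/400) = 9771/10000 ≈ 0.977100
step 3 [3y] zero: DF = P = 9297/10000 ≈ 0.929700
step 4 [4y] bond c/1=9/200: DF=(1069679/1000000 − 9/200·(0.980100+0.977100+0.929700))/(1+9/200) = 8993/10000 ≈ 0.899300
step 5 [5y] swap r/1=175/7802: DF=(1 − 175/7802·(0.980100+0.977100+0.929700+0.899300))/(1+175/7802) = 179/200 ≈ 0.895000
step 6 [6y] bond c/1=3/200: DF=(390361/400000 − 3/200·(0.980100+0.977100+0.929700+0.899300+0.895000))/(1+3/200) = 8923/10000 ≈ 0.892300
step 7 [7y] bond c/1=33/400: DF=(2770053/2000000 − 33/400·(0.980100+0.977100+0.929700+0.899300+0.895000+0.892300))/(1+33/400) = 8547/10000 ≈ 0.854700
step 8 [8y] swap r/1=1641/72641: DF=(1 − 1641/72641·(0.980100+0.977100+0.929700+0.899300+0.895000+0.892300+0.854700))/(1+1641/72641) = 8359/10000 ≈ 0.835900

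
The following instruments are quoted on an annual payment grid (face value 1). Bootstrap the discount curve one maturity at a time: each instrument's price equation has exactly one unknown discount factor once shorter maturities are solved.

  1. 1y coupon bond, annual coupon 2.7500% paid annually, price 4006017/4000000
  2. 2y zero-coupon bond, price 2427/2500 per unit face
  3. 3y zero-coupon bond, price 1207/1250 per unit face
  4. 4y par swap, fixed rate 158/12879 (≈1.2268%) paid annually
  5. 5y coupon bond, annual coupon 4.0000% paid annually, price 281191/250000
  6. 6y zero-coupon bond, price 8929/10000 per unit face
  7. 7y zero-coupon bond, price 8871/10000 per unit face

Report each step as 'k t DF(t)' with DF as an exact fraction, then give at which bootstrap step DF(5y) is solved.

1 1 9747/10000
2 2 2427/2500
3 3 1207/1250
4 4 4763/5000
5 5 9329/10000
6 6 8929/10000
7 7 8871/10000
DF(5y) is solved at step 5

step 1 [1y] bond c/1=11/400: DF=(4006017/4000000 − 11/400·(0))/(1+11/400) = 9747/10000 ≈ 0.974700
step 2 [2y] zero: DF = P = 2427/2500 ≈ 0.970800
step 3 [3y] zero: DF = P = 1207/1250 ≈ 0.965600
step 4 [4y] swap r/1=158/12879: DF=(1 − 158/12879·(0.974700+0.970800+0.965600))/(1+158/12879) = 4763/5000 ≈ 0.952600
step 5 [5y] bond c/1=1/25: DF=(281191/250000 − 1/25·(0.974700+0.970800+0.965600+0.952600))/(1+1/25) = 9329/10000 ≈ 0.932900
step 6 [6y] zero: DF = P = 8929/10000 ≈ 0.892900
step 7 [7y] zero: DF = P = 8871/10000 ≈ 0.887100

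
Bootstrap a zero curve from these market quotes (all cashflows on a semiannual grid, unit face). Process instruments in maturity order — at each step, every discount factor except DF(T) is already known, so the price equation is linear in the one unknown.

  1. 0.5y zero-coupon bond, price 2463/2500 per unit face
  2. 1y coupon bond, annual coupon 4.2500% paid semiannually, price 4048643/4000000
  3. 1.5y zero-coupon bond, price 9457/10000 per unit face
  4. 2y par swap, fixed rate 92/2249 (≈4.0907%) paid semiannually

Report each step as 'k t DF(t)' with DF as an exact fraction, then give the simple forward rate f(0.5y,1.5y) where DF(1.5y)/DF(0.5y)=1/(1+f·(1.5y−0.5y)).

1 1/2 2463/2500
2 1 4853/5000
3 3/2 9457/10000
4 2 4609/5000
f(0.5y,1.5y) = ((2463/2500)/(9457/10000) − 1)/(1) = 395/9457 ≈ 4.1768%

step 1 [0.5y] zero: DF = P = 2463/2500 ≈ 0.985200
step 2 [1y] bond c/2=17/800: DF=(4048643/4000000 − 17/800·(0.985200))/(1+17/800) = 4853/5000 ≈ 0.970600
step 3 [1.5y] zero: DF = P = 9457/10000 ≈ 0.945700
step 4 [2y] swap r/2=46/2249: DF=(1 − 46/2249·(0.985200+0.970600+0.945700))/(1+46/2249) = 4609/5000 ≈ 0.921800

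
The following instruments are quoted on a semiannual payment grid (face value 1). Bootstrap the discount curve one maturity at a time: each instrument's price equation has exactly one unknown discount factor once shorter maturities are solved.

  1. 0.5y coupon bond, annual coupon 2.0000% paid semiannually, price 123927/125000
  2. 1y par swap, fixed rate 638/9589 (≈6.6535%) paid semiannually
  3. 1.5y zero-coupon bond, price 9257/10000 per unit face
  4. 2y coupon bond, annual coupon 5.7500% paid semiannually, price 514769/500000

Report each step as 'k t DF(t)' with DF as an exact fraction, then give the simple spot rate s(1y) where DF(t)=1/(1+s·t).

1 1/2 1227/1250
2 1 4681/5000
3 3/2 9257/10000
4 2 9213/10000
s(1y) = (1/(4681/5000) − 1)/(1) = 319/4681 ≈ 6.8148%

step 1 [0.5y] bond c/2=1/100: DF=(123927/125000 − 1/100·(0))/(1+1/100) = 1227/1250 ≈ 0.981600
step 2 [1y] swap r/2=319/9589: DF=(1 − 319/9589·(0.981600))/(1+319/9589) = 4681/5000 ≈ 0.936200
step 3 [1.5y] zero: DF = P = 9257/10000 ≈ 0.925700
step 4 [2y] bond c/2=23/800: DF=(514769/500000 − 23/800·(0.981600+0.936200+0.925700))/(1+23/800) = 9213/10000 ≈ 0.921300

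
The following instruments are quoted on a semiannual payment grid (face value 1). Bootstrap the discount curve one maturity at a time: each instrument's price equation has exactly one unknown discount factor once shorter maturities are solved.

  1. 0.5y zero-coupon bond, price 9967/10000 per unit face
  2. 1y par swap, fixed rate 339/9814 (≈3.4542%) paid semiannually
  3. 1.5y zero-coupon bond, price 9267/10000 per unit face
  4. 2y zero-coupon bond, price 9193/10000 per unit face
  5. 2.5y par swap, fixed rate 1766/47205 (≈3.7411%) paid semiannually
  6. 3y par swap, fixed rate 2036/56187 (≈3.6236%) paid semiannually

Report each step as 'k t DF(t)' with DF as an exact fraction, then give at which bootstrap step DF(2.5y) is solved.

step 1 [0.5y] zero: DF = P = 9967/10000 ≈ 0.996700
step 2 [1y] swap r/2=339/19628: DF=(1 − 339/19628·(0.996700))/(1+339/19628) = 9661/10000 ≈ 0.966100
step 3 [1.5y] zero: DF = P = 9267/10000 ≈ 0.926700
step 4 [2y] zero: DF = P = 9193/10000 ≈ 0.919300
step 5 [2.5y] swap r/2=883/47205: DF=(1 − 883/47205·(0.996700+0.966100+0.926700+0.919300))/(1+883/47205) = 9117/10000 ≈ 0.911700
step 6 [3y] swap r/2=1018/56187: DF=(1 − 1018/56187·(0.996700+0.966100+0.926700+0.919300+0.911700))/(1+1018/56187) = 4491/5000 ≈ 0.898200

1 1/2 9967/10000
2 1 9661/10000
3 3/2 9267/10000
4 2 9193/10000
5 5/2 9117/10000
6 3 4491/5000
DF(2.5y) is solved at step 5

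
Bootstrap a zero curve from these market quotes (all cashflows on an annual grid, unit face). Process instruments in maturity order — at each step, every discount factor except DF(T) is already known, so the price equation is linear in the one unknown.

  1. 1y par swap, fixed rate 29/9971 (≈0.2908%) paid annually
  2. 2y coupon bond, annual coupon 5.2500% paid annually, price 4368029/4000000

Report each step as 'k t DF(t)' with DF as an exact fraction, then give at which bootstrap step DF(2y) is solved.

1 1 9971/10000
2 2 4939/5000
DF(2y) is solved at step 2

step 1 [1y] swap r/1=29/9971: DF=(1 − 29/9971·(0))/(1+29/9971) = 9971/10000 ≈ 0.997100
step 2 [2y] bond c/1=21/400: DF=(4368029/4000000 − 21/400·(0.997100))/(1+21/400) = 4939/5000 ≈ 0.987800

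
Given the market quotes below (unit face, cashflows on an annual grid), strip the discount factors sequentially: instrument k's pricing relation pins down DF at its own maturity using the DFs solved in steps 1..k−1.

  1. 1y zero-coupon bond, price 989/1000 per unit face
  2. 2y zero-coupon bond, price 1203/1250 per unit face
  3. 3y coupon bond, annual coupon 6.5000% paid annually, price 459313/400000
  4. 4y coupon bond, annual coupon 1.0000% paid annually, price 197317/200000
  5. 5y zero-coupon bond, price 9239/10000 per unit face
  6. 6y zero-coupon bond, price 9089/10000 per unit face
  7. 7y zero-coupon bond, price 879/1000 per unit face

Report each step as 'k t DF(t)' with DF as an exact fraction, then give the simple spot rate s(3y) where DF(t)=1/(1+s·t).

1 1 989/1000
2 2 1203/1250
3 3 9591/10000
4 4 237/250
5 5 9239/10000
6 6 9089/10000
7 7 879/1000
s(3y) = (1/(9591/10000) − 1)/(3) = 409/28773 ≈ 1.4215%

step 1 [1y] zero: DF = P = 989/1000 ≈ 0.989000
step 2 [2y] zero: DF = P = 1203/1250 ≈ 0.962400
step 3 [3y] bond c/1=13/200: DF=(459313/400000 − 13/200·(0.989000+0.962400))/(1+13/200) = 9591/10000 ≈ 0.959100
step 4 [4y] bond c/1=1/100: DF=(197317/200000 − 1/100·(0.989000+0.962400+0.959100))/(1+1/100) = 237/250 ≈ 0.948000
step 5 [5y] zero: DF = P = 9239/10000 ≈ 0.923900
step 6 [6y] zero: DF = P = 9089/10000 ≈ 0.908900
step 7 [7y] zero: DF = P = 879/1000 ≈ 0.879000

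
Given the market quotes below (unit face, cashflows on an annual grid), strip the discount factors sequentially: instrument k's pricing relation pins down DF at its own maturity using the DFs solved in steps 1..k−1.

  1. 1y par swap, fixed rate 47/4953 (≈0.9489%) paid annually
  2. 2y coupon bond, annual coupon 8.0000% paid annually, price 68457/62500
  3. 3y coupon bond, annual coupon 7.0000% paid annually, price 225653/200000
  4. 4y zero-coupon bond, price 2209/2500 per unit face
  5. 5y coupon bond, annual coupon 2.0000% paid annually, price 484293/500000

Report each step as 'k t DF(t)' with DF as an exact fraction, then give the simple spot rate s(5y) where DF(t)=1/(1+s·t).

step 1 [1y] swap r/1=47/4953: DF=(1 − 47/4953·(0))/(1+47/4953) = 4953/5000 ≈ 0.990600
step 2 [2y] bond c/1=2/25: DF=(68457/62500 − 2/25·(0.990600))/(1+2/25) = 588/625 ≈ 0.940800
step 3 [3y] bond c/1=7/100: DF=(225653/200000 − 7/100·(0.990600+0.940800))/(1+7/100) = 9281/10000 ≈ 0.928100
step 4 [4y] zero: DF = P = 2209/2500 ≈ 0.883600
step 5 [5y] bond c/1=1/50: DF=(484293/500000 − 1/50·(0.990600+0.940800+0.928100+0.883600))/(1+1/50) = 4381/5000 ≈ 0.876200

1 1 4953/5000
2 2 588/625
3 3 9281/10000
4 4 2209/2500
5 5 4381/5000
s(5y) = (1/(4381/5000) − 1)/(5) = 619/21905 ≈ 2.8258%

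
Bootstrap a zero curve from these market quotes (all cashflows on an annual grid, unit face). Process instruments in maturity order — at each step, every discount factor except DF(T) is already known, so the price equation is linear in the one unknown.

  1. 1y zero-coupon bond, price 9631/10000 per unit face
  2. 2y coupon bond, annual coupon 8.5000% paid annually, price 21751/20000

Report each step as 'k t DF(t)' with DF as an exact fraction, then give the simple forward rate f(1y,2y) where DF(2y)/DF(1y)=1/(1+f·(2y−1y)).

step 1 [1y] zero: DF = P = 9631/10000 ≈ 0.963100
step 2 [2y] bond c/1=17/200: DF=(21751/20000 − 17/200·(0.963100))/(1+17/200) = 9269/10000 ≈ 0.926900

1 1 9631/10000
2 2 9269/10000
f(1y,2y) = ((9631/10000)/(9269/10000) − 1)/(1) = 362/9269 ≈ 3.9055%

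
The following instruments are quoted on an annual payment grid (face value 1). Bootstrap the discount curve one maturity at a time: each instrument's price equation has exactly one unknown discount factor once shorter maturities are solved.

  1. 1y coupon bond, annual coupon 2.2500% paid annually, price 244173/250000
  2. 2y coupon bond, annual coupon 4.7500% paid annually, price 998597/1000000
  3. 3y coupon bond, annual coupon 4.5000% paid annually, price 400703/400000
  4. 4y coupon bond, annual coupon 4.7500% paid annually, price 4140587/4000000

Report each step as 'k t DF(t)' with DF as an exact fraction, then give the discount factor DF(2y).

step 1 [1y] bond c/1=9/400: DF=(244173/250000 − 9/400·(0))/(1+9/400) = 597/625 ≈ 0.955200
step 2 [2y] bond c/1=19/400: DF=(998597/1000000 − 19/400·(0.955200))/(1+19/400) = 91/100 ≈ 0.910000
step 3 [3y] bond c/1=9/200: DF=(400703/400000 − 9/200·(0.955200+0.910000))/(1+9/200) = 8783/10000 ≈ 0.878300
step 4 [4y] bond c/1=19/400: DF=(4140587/4000000 − 19/400·(0.955200+0.910000+0.878300))/(1+19/400) = 4319/5000 ≈ 0.863800

1 1 597/625
2 2 91/100
3 3 8783/10000
4 4 4319/5000
DF(2y) = 91/100 ≈ 0.910000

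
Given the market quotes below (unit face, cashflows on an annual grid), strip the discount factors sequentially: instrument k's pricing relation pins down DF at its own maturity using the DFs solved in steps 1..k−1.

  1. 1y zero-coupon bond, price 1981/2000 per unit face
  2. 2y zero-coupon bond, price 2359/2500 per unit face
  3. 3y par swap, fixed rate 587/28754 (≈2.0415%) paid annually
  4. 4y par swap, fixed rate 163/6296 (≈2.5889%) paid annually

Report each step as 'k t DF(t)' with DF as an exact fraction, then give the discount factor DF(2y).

step 1 [1y] zero: DF = P = 1981/2000 ≈ 0.990500
step 2 [2y] zero: DF = P = 2359/2500 ≈ 0.943600
step 3 [3y] swap r/1=587/28754: DF=(1 − 587/28754·(0.990500+0.943600))/(1+587/28754) = 9413/10000 ≈ 0.941300
step 4 [4y] swap r/1=163/6296: DF=(1 − 163/6296·(0.990500+0.943600+0.941300))/(1+163/6296) = 4511/5000 ≈ 0.902200

1 1 1981/2000
2 2 2359/2500
3 3 9413/10000
4 4 4511/5000
DF(2y) = 2359/2500 ≈ 0.943600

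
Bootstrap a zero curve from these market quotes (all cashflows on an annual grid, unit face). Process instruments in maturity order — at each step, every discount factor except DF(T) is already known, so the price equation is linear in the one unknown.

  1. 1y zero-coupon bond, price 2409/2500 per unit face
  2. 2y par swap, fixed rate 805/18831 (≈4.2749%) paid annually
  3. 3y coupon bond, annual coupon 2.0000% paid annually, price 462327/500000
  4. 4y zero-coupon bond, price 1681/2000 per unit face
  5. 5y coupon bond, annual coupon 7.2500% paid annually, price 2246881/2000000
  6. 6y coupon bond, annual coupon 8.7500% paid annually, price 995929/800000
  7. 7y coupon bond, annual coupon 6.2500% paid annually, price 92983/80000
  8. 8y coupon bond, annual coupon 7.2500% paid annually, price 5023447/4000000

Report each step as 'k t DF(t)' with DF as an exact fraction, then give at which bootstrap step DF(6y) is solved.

1 1 2409/2500
2 2 1839/2000
3 3 1087/1250
4 4 1681/2000
5 5 4023/5000
6 6 7909/10000
7 7 7887/10000
8 8 7669/10000
DF(6y) is solved at step 6

step 1 [1y] zero: DF = P = 2409/2500 ≈ 0.963600
step 2 [2y] swap r/1=805/18831: DF=(1 − 805/18831·(0.963600))/(1+805/18831) = 1839/2000 ≈ 0.919500
step 3 [3y] bond c/1=1/50: DF=(462327/500000 − 1/50·(0.963600+0.919500))/(1+1/50) = 1087/1250 ≈ 0.869600
step 4 [4y] zero: DF = P = 1681/2000 ≈ 0.840500
step 5 [5y] bond c/1=29/400: DF=(2246881/2000000 − 29/400·(0.963600+0.919500+0.869600+0.840500))/(1+29/400) = 4023/5000 ≈ 0.804600
step 6 [6y] bond c/1=7/80: DF=(995929/800000 − 7/80·(0.963600+0.919500+0.869600+0.840500+0.804600))/(1+7/80) = 7909/10000 ≈ 0.790900
step 7 [7y] bond c/1=1/16: DF=(92983/80000 − 1/16·(0.963600+0.919500+0.869600+0.840500+0.804600+0.790900))/(1+1/16) = 7887/10000 ≈ 0.788700
step 8 [8y] bond c/1=29/400: DF=(5023447/4000000 − 29/400·(0.963600+0.919500+0.869600+0.840500+0.804600+0.790900+0.788700))/(1+29/400) = 7669/10000 ≈ 0.766900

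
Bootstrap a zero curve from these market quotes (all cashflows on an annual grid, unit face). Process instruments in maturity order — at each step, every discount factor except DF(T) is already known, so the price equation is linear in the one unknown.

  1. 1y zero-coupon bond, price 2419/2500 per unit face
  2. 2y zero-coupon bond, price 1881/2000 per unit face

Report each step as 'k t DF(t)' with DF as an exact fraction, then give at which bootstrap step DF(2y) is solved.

1 1 2419/2500
2 2 1881/2000
DF(2y) is solved at step 2

step 1 [1y] zero: DF = P = 2419/2500 ≈ 0.967600
step 2 [2y] zero: DF = P = 1881/2000 ≈ 0.940500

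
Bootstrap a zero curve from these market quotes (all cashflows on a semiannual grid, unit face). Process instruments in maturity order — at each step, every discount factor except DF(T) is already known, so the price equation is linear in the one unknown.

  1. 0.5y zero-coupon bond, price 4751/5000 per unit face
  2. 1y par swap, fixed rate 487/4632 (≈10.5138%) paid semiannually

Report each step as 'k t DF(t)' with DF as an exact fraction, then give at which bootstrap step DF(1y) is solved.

1 1/2 4751/5000
2 1 4513/5000
DF(1y) is solved at step 2

step 1 [0.5y] zero: DF = P = 4751/5000 ≈ 0.950200
step 2 [1y] swap r/2=487/9264: DF=(1 − 487/9264·(0.950200))/(1+487/9264) = 4513/5000 ≈ 0.902600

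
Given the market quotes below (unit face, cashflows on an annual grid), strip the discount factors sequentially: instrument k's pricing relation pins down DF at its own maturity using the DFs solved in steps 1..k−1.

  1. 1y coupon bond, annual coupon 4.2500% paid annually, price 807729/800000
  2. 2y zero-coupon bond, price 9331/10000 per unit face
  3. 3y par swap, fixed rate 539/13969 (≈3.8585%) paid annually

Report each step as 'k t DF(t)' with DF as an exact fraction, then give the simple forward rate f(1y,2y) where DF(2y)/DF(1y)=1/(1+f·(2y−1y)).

1 1 1937/2000
2 2 9331/10000
3 3 4461/5000
f(1y,2y) = ((1937/2000)/(9331/10000) − 1)/(1) = 354/9331 ≈ 3.7938%

step 1 [1y] bond c/1=17/400: DF=(807729/800000 − 17/400·(0))/(1+17/400) = 1937/2000 ≈ 0.968500
step 2 [2y] zero: DF = P = 9331/10000 ≈ 0.933100
step 3 [3y] swap r/1=539/13969: DF=(1 − 539/13969·(0.968500+0.933100))/(1+539/13969) = 4461/5000 ≈ 0.892200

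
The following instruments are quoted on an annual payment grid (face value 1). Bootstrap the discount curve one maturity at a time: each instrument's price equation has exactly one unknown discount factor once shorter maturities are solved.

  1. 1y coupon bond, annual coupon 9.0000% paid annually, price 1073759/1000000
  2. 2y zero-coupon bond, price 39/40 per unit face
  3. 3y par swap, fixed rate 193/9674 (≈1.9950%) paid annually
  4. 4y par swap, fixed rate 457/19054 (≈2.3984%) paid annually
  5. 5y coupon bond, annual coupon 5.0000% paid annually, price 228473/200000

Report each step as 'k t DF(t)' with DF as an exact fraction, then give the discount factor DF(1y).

step 1 [1y] bond c/1=9/100: DF=(1073759/1000000 − 9/100·(0))/(1+9/100) = 9851/10000 ≈ 0.985100
step 2 [2y] zero: DF = P = 39/40 ≈ 0.975000
step 3 [3y] swap r/1=193/9674: DF=(1 − 193/9674·(0.985100+0.975000))/(1+193/9674) = 9421/10000 ≈ 0.942100
step 4 [4y] swap r/1=457/19054: DF=(1 − 457/19054·(0.985100+0.975000+0.942100))/(1+457/19054) = 4543/5000 ≈ 0.908600
step 5 [5y] bond c/1=1/20: DF=(228473/200000 − 1/20·(0.985100+0.975000+0.942100+0.908600))/(1+1/20) = 1813/2000 ≈ 0.906500

1 1 9851/10000
2 2 39/40
3 3 9421/10000
4 4 4543/5000
5 5 1813/2000
DF(1y) = 9851/10000 ≈ 0.985100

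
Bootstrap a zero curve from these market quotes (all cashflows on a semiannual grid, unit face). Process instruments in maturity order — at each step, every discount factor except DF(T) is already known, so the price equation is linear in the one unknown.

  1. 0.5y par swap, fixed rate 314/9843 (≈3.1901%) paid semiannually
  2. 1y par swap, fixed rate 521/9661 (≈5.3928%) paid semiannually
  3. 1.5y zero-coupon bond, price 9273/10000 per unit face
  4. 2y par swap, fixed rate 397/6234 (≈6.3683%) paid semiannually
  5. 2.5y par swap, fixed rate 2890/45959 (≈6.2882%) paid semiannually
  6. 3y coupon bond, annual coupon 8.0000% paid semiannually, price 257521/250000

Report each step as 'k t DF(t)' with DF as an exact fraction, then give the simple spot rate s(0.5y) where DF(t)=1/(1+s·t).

step 1 [0.5y] swap r/2=157/9843: DF=(1 − 157/9843·(0))/(1+157/9843) = 9843/10000 ≈ 0.984300
step 2 [1y] swap r/2=521/19322: DF=(1 − 521/19322·(0.984300))/(1+521/19322) = 9479/10000 ≈ 0.947900
step 3 [1.5y] zero: DF = P = 9273/10000 ≈ 0.927300
step 4 [2y] swap r/2=397/12468: DF=(1 − 397/12468·(0.984300+0.947900+0.927300))/(1+397/12468) = 8809/10000 ≈ 0.880900
step 5 [2.5y] swap r/2=1445/45959: DF=(1 − 1445/45959·(0.984300+0.947900+0.927300+0.880900))/(1+1445/45959) = 1711/2000 ≈ 0.855500
step 6 [3y] bond c/2=1/25: DF=(257521/250000 − 1/25·(0.984300+0.947900+0.927300+0.880900+0.855500))/(1+1/25) = 8137/10000 ≈ 0.813700

1 1/2 9843/10000
2 1 9479/10000
3 3/2 9273/10000
4 2 8809/10000
5 5/2 1711/2000
6 3 8137/10000
s(0.5y) = (1/(9843/10000) − 1)/(1/2) = 314/9843 ≈ 3.1901%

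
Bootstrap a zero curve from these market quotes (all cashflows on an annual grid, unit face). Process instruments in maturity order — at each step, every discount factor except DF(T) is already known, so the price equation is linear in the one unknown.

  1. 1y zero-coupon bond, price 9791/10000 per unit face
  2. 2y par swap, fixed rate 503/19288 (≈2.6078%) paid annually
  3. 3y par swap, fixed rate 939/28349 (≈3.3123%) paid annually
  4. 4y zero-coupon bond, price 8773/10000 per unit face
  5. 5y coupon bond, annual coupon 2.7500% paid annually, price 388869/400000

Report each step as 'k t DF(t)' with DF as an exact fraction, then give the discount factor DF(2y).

1 1 9791/10000
2 2 9497/10000
3 3 9061/10000
4 4 8773/10000
5 5 2117/2500
DF(2y) = 9497/10000 ≈ 0.949700

step 1 [1y] zero: DF = P = 9791/10000 ≈ 0.979100
step 2 [2y] swap r/1=503/19288: DF=(1 − 503/19288·(0.979100))/(1+503/19288) = 9497/10000 ≈ 0.949700
step 3 [3y] swap r/1=939/28349: DF=(1 − 939/28349·(0.979100+0.949700))/(1+939/28349) = 9061/10000 ≈ 0.906100
step 4 [4y] zero: DF = P = 8773/10000 ≈ 0.877300
step 5 [5y] bond c/1=11/400: DF=(388869/400000 − 11/400·(0.979100+0.949700+0.906100+0.877300))/(1+11/400) = 2117/2500 ≈ 0.846800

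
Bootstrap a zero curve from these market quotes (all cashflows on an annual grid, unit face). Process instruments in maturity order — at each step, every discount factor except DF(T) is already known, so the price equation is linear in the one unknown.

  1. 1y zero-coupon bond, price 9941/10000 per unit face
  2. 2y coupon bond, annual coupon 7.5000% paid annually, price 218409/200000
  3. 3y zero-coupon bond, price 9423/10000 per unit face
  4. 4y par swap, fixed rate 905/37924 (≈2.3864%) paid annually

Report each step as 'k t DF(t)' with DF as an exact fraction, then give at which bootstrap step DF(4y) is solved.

step 1 [1y] zero: DF = P = 9941/10000 ≈ 0.994100
step 2 [2y] bond c/1=3/40: DF=(218409/200000 − 3/40·(0.994100))/(1+3/40) = 1893/2000 ≈ 0.946500
step 3 [3y] zero: DF = P = 9423/10000 ≈ 0.942300
step 4 [4y] swap r/1=905/37924: DF=(1 − 905/37924·(0.994100+0.946500+0.942300))/(1+905/37924) = 1819/2000 ≈ 0.909500

1 1 9941/10000
2 2 1893/2000
3 3 9423/10000
4 4 1819/2000
DF(4y) is solved at step 4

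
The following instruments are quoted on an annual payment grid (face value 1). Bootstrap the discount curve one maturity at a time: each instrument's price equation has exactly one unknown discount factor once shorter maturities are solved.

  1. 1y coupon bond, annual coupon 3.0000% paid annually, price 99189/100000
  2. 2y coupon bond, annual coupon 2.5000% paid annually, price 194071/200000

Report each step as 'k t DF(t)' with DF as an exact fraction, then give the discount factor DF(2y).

step 1 [1y] bond c/1=3/100: DF=(99189/100000 − 3/100·(0))/(1+3/100) = 963/1000 ≈ 0.963000
step 2 [2y] bond c/1=1/40: DF=(194071/200000 − 1/40·(0.963000))/(1+1/40) = 577/625 ≈ 0.923200

1 1 963/1000
2 2 577/625
DF(2y) = 577/625 ≈ 0.923200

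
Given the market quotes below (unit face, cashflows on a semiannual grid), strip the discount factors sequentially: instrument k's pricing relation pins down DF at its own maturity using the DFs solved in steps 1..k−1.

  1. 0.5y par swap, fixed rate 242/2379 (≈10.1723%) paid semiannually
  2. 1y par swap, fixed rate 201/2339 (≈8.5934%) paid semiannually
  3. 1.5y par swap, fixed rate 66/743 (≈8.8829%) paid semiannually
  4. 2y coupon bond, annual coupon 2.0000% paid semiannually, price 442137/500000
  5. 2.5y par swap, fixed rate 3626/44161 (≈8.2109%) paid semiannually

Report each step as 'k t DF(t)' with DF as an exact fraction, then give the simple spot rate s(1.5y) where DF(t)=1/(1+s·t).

step 1 [0.5y] swap r/2=121/2379: DF=(1 − 121/2379·(0))/(1+121/2379) = 2379/2500 ≈ 0.951600
step 2 [1y] swap r/2=201/4678: DF=(1 − 201/4678·(0.951600))/(1+201/4678) = 2299/2500 ≈ 0.919600
step 3 [1.5y] swap r/2=33/743: DF=(1 − 33/743·(0.951600+0.919600))/(1+33/743) = 8779/10000 ≈ 0.877900
step 4 [2y] bond c/2=1/100: DF=(442137/500000 − 1/100·(0.951600+0.919600+0.877900))/(1+1/100) = 8483/10000 ≈ 0.848300
step 5 [2.5y] swap r/2=1813/44161: DF=(1 − 1813/44161·(0.951600+0.919600+0.877900+0.848300))/(1+1813/44161) = 8187/10000 ≈ 0.818700

1 1/2 2379/2500
2 1 2299/2500
3 3/2 8779/10000
4 2 8483/10000
5 5/2 8187/10000
s(1.5y) = (1/(8779/10000) − 1)/(3/2) = 814/8779 ≈ 9.2721%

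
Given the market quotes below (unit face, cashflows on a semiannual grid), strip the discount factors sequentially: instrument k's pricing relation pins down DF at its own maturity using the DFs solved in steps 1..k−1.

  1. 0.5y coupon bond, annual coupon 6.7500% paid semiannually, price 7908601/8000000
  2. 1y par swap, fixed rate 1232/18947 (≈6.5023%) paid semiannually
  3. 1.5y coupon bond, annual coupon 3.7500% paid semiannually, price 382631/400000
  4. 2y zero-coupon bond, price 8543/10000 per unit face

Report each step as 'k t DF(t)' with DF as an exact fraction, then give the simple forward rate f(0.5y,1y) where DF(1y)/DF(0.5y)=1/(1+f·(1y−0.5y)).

1 1/2 9563/10000
2 1 1173/1250
3 3/2 9041/10000
4 2 8543/10000
f(0.5y,1y) = ((9563/10000)/(1173/1250) − 1)/(1/2) = 179/4692 ≈ 3.8150%

step 1 [0.5y] bond c/2=27/800: DF=(7908601/8000000 − 27/800·(0))/(1+27/800) = 9563/10000 ≈ 0.956300
step 2 [1y] swap r/2=616/18947: DF=(1 − 616/18947·(0.956300))/(1+616/18947) = 1173/1250 ≈ 0.938400
step 3 [1.5y] bond c/2=3/160: DF=(382631/400000 − 3/160·(0.956300+0.938400))/(1+3/160) = 9041/10000 ≈ 0.904100
step 4 [2y] zero: DF = P = 8543/10000 ≈ 0.854300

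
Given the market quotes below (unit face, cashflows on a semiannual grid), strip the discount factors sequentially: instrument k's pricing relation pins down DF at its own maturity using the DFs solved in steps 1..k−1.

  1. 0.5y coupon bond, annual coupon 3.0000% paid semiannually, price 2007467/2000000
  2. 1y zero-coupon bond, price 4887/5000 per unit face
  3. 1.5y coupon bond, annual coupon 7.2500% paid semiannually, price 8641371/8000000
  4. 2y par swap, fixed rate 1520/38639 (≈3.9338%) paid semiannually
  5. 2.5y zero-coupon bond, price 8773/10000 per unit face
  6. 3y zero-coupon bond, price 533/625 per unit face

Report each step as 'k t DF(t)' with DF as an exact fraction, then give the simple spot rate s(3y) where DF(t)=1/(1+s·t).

1 1/2 9889/10000
2 1 4887/5000
3 3/2 1217/1250
4 2 231/250
5 5/2 8773/10000
6 3 533/625
s(3y) = (1/(533/625) − 1)/(3) = 92/1599 ≈ 5.7536%

step 1 [0.5y] bond c/2=3/200: DF=(2007467/2000000 − 3/200·(0))/(1+3/200) = 9889/10000 ≈ 0.988900
step 2 [1y] zero: DF = P = 4887/5000 ≈ 0.977400
step 3 [1.5y] bond c/2=29/800: DF=(8641371/8000000 − 29/800·(0.988900+0.977400))/(1+29/800) = 1217/1250 ≈ 0.973600
step 4 [2y] swap r/2=760/38639: DF=(1 − 760/38639·(0.988900+0.977400+0.973600))/(1+760/38639) = 231/250 ≈ 0.924000
step 5 [2.5y] zero: DF = P = 8773/10000 ≈ 0.877300
step 6 [3y] zero: DF = P = 533/625 ≈ 0.852800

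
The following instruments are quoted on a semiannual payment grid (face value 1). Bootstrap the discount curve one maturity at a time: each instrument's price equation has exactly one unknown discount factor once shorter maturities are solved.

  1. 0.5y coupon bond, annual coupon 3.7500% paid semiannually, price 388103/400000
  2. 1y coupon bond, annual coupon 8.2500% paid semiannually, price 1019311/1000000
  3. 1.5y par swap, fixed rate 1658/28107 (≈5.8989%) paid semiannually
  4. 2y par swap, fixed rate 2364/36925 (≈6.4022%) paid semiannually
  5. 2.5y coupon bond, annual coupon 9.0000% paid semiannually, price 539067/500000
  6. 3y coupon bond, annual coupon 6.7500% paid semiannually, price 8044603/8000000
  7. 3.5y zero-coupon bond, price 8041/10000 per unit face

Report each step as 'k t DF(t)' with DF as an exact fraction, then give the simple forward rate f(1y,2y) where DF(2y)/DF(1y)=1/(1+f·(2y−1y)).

step 1 [0.5y] bond c/2=3/160: DF=(388103/400000 − 3/160·(0))/(1+3/160) = 2381/2500 ≈ 0.952400
step 2 [1y] bond c/2=33/800: DF=(1019311/1000000 − 33/800·(0.952400))/(1+33/800) = 2353/2500 ≈ 0.941200
step 3 [1.5y] swap r/2=829/28107: DF=(1 − 829/28107·(0.952400+0.941200))/(1+829/28107) = 9171/10000 ≈ 0.917100
step 4 [2y] swap r/2=1182/36925: DF=(1 − 1182/36925·(0.952400+0.941200+0.917100))/(1+1182/36925) = 4409/5000 ≈ 0.881800
step 5 [2.5y] bond c/2=9/200: DF=(539067/500000 − 9/200·(0.952400+0.941200+0.917100+0.881800))/(1+9/200) = 8727/10000 ≈ 0.872700
step 6 [3y] bond c/2=27/800: DF=(8044603/8000000 − 27/800·(0.952400+0.941200+0.917100+0.881800+0.872700))/(1+27/800) = 8237/10000 ≈ 0.823700
step 7 [3.5y] zero: DF = P = 8041/10000 ≈ 0.804100

1 1/2 2381/2500
2 1 2353/2500
3 3/2 9171/10000
4 2 4409/5000
5 5/2 8727/10000
6 3 8237/10000
7 7/2 8041/10000
f(1y,2y) = ((2353/2500)/(4409/5000) − 1)/(1) = 297/4409 ≈ 6.7362%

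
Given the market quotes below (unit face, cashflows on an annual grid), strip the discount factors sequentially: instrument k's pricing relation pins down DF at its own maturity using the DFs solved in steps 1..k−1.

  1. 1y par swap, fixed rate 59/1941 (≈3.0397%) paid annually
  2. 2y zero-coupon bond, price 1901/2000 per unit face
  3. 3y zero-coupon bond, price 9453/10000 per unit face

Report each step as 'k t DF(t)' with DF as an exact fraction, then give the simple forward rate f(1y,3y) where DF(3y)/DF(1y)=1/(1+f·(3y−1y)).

1 1 1941/2000
2 2 1901/2000
3 3 9453/10000
f(1y,3y) = ((1941/2000)/(9453/10000) − 1)/(2) = 42/3151 ≈ 1.3329%

step 1 [1y] swap r/1=59/1941: DF=(1 − 59/1941·(0))/(1+59/1941) = 1941/2000 ≈ 0.970500
step 2 [2y] zero: DF = P = 1901/2000 ≈ 0.950500
step 3 [3y] zero: DF = P = 9453/10000 ≈ 0.945300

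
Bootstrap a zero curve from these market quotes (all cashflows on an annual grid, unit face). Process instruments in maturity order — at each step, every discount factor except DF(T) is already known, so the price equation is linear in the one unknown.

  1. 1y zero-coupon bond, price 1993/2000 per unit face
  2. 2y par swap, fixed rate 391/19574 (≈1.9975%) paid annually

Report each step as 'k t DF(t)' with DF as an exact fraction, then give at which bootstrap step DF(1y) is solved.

step 1 [1y] zero: DF = P = 1993/2000 ≈ 0.996500
step 2 [2y] swap r/1=391/19574: DF=(1 − 391/19574·(0.996500))/(1+391/19574) = 9609/10000 ≈ 0.960900

1 1 1993/2000
2 2 9609/10000
DF(1y) is solved at step 1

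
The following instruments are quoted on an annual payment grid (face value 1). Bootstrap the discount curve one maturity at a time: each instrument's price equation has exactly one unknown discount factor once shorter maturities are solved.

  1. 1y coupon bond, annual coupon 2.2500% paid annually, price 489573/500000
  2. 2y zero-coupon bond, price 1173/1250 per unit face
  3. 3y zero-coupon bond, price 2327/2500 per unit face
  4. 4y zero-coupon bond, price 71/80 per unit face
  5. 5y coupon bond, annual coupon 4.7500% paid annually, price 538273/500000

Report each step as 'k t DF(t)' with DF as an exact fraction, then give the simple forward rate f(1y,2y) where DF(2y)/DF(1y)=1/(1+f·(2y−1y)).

1 1 1197/1250
2 2 1173/1250
3 3 2327/2500
4 4 71/80
5 5 8593/10000
f(1y,2y) = ((1197/1250)/(1173/1250) − 1)/(1) = 8/391 ≈ 2.0460%

step 1 [1y] bond c/1=9/400: DF=(489573/500000 − 9/400·(0))/(1+9/400) = 1197/1250 ≈ 0.957600
step 2 [2y] zero: DF = P = 1173/1250 ≈ 0.938400
step 3 [3y] zero: DF = P = 2327/2500 ≈ 0.930800
step 4 [4y] zero: DF = P = 71/80 ≈ 0.887500
step 5 [5y] bond c/1=19/400: DF=(538273/500000 − 19/400·(0.957600+0.938400+0.930800+0.887500))/(1+19/400) = 8593/10000 ≈ 0.859300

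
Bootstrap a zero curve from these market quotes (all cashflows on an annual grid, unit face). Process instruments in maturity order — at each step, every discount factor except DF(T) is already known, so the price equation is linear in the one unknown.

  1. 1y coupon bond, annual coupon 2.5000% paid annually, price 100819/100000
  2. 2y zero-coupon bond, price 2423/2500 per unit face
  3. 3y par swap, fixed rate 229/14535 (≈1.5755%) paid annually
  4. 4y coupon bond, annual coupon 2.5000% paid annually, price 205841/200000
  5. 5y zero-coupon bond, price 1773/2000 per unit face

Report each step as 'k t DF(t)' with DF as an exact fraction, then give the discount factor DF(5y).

step 1 [1y] bond c/1=1/40: DF=(100819/100000 − 1/40·(0))/(1+1/40) = 2459/2500 ≈ 0.983600
step 2 [2y] zero: DF = P = 2423/2500 ≈ 0.969200
step 3 [3y] swap r/1=229/14535: DF=(1 − 229/14535·(0.983600+0.969200))/(1+229/14535) = 4771/5000 ≈ 0.954200
step 4 [4y] bond c/1=1/40: DF=(205841/200000 − 1/40·(0.983600+0.969200+0.954200))/(1+1/40) = 2333/2500 ≈ 0.933200
step 5 [5y] zero: DF = P = 1773/2000 ≈ 0.886500

1 1 2459/2500
2 2 2423/2500
3 3 4771/5000
4 4 2333/2500
5 5 1773/2000
DF(5y) = 1773/2000 ≈ 0.886500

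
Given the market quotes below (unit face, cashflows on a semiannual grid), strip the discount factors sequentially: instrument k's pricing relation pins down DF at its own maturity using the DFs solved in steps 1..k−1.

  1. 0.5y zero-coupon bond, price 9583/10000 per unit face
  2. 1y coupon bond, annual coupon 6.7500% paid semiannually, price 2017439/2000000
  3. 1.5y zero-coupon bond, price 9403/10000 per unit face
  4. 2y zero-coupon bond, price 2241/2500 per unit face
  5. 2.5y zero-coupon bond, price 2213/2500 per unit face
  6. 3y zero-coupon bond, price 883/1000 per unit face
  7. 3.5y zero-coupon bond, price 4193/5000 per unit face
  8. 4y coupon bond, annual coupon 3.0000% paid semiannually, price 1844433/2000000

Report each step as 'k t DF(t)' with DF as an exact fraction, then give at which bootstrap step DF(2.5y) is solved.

step 1 [0.5y] zero: DF = P = 9583/10000 ≈ 0.958300
step 2 [1y] bond c/2=27/800: DF=(2017439/2000000 − 27/800·(0.958300))/(1+27/800) = 1889/2000 ≈ 0.944500
step 3 [1.5y] zero: DF = P = 9403/10000 ≈ 0.940300
step 4 [2y] zero: DF = P = 2241/2500 ≈ 0.896400
step 5 [2.5y] zero: DF = P = 2213/2500 ≈ 0.885200
step 6 [3y] zero: DF = P = 883/1000 ≈ 0.883000
step 7 [3.5y] zero: DF = P = 4193/5000 ≈ 0.838600
step 8 [4y] bond c/2=3/200: DF=(1844433/2000000 − 3/200·(0.958300+0.944500+0.940300+0.896400+0.885200+0.883000+0.838600))/(1+3/200) = 2037/2500 ≈ 0.814800

1 1/2 9583/10000
2 1 1889/2000
3 3/2 9403/10000
4 2 2241/2500
5 5/2 2213/2500
6 3 883/1000
7 7/2 4193/5000
8 4 2037/2500
DF(2.5y) is solved at step 5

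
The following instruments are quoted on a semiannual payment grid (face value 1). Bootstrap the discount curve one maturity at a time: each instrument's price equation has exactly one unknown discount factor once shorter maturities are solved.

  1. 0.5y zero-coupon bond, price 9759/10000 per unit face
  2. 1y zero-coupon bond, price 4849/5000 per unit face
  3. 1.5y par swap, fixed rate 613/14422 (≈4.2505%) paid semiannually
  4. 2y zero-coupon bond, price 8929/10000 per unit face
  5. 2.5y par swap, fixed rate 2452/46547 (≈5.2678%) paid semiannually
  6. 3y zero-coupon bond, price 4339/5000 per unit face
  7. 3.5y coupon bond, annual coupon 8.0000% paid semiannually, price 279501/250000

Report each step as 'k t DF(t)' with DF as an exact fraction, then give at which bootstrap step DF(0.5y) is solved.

1 1/2 9759/10000
2 1 4849/5000
3 3/2 9387/10000
4 2 8929/10000
5 5/2 4387/5000
6 3 4339/5000
7 7/2 4313/5000
DF(0.5y) is solved at step 1

step 1 [0.5y] zero: DF = P = 9759/10000 ≈ 0.975900
step 2 [1y] zero: DF = P = 4849/5000 ≈ 0.969800
step 3 [1.5y] swap r/2=613/28844: DF=(1 − 613/28844·(0.975900+0.969800))/(1+613/28844) = 9387/10000 ≈ 0.938700
step 4 [2y] zero: DF = P = 8929/10000 ≈ 0.892900
step 5 [2.5y] swap r/2=1226/46547: DF=(1 − 1226/46547·(0.975900+0.969800+0.938700+0.892900))/(1+1226/46547) = 4387/5000 ≈ 0.877400
step 6 [3y] zero: DF = P = 4339/5000 ≈ 0.867800
step 7 [3.5y] bond c/2=1/25: DF=(279501/250000 − 1/25·(0.975900+0.969800+0.938700+0.892900+0.877400+0.867800))/(1+1/25) = 4313/5000 ≈ 0.862600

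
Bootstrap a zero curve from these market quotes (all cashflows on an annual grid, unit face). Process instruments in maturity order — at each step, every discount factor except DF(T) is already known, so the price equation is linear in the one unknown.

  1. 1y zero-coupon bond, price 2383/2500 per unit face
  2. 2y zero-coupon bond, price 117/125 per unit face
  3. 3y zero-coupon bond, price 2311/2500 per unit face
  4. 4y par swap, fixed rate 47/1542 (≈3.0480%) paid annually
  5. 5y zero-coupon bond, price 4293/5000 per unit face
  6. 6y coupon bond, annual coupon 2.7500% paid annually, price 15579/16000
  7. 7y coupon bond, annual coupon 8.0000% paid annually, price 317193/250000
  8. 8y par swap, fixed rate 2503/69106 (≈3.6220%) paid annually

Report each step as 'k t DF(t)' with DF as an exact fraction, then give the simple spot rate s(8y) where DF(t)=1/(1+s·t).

1 1 2383/2500
2 2 117/125
3 3 2311/2500
4 4 1109/1250
5 5 4293/5000
6 6 516/625
7 7 7759/10000
8 8 7497/10000
s(8y) = (1/(7497/10000) − 1)/(8) = 2503/59976 ≈ 4.1733%

step 1 [1y] zero: DF = P = 2383/2500 ≈ 0.953200
step 2 [2y] zero: DF = P = 117/125 ≈ 0.936000
step 3 [3y] zero: DF = P = 2311/2500 ≈ 0.924400
step 4 [4y] swap r/1=47/1542: DF=(1 − 47/1542·(0.953200+0.936000+0.924400))/(1+47/1542) = 1109/1250 ≈ 0.887200
step 5 [5y] zero: DF = P = 4293/5000 ≈ 0.858600
step 6 [6y] bond c/1=11/400: DF=(15579/16000 − 11/400·(0.953200+0.936000+0.924400+0.887200+0.858600))/(1+11/400) = 516/625 ≈ 0.825600
step 7 [7y] bond c/1=2/25: DF=(317193/250000 − 2/25·(0.953200+0.936000+0.924400+0.887200+0.858600+0.825600))/(1+2/25) = 7759/10000 ≈ 0.775900
step 8 [8y] swap r/1=2503/69106: DF=(1 − 2503/69106·(0.953200+0.936000+0.924400+0.887200+0.858600+0.825600+0.775900))/(1+2503/69106) = 7497/10000 ≈ 0.749700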